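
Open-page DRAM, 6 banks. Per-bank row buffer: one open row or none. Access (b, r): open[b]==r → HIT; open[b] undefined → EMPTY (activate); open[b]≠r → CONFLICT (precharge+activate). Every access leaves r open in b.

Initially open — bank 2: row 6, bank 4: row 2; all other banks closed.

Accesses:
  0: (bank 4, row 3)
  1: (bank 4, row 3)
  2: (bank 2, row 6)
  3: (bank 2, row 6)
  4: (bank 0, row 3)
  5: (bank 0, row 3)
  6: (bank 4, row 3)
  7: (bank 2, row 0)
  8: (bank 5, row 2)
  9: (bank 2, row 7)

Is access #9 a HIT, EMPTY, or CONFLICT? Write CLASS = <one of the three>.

CLASS = CONFLICT

#0 (4,3) C  (was 2)
#1 (4,3) H  (was 3)
#2 (2,6) H  (was 6)
#3 (2,6) H  (was 6)
#4 (0,3) E
#5 (0,3) H  (was 3)
#6 (4,3) H  (was 3)
#7 (2,0) C  (was 6)
#8 (5,2) E
#9 (2,7) C  (was 0)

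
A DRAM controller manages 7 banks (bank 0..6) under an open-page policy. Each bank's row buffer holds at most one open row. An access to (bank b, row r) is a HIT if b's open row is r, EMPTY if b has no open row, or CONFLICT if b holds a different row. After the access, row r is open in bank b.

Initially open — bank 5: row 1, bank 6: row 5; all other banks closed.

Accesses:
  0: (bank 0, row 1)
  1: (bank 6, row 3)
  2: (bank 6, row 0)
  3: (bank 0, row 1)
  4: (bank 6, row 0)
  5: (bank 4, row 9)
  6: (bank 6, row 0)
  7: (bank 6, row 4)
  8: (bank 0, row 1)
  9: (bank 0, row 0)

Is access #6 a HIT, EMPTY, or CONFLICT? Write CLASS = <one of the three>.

0: bank 0 row 1 — prev None → EMPTY
1: bank 6 row 3 — prev 5 → CONFLICT
2: bank 6 row 0 — prev 3 → CONFLICT
3: bank 0 row 1 — prev 1 → HIT
4: bank 6 row 0 — prev 0 → HIT
5: bank 4 row 9 — prev None → EMPTY
6: bank 6 row 0 — prev 0 → HIT
7: bank 6 row 4 — prev 0 → CONFLICT
8: bank 0 row 1 — prev 1 → HIT
9: bank 0 row 0 — prev 1 → CONFLICT

CLASS = HIT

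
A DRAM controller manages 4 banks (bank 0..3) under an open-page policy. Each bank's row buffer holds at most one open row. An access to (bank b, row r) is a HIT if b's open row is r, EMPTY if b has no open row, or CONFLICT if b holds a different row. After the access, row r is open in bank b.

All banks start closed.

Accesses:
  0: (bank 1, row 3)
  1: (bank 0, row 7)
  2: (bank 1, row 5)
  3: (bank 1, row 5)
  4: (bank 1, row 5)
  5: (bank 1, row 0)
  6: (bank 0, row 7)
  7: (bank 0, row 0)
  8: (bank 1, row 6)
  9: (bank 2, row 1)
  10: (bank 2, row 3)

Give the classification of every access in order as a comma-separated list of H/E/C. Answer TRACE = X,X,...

TRACE = E,E,C,H,H,C,H,C,C,E,C

  [0] b1 r3: no row ⇒ E
  [1] b0 r7: no row ⇒ E
  [2] b1 r5: had r3 ⇒ C
  [3] b1 r5: had r5 ⇒ H
  [4] b1 r5: had r5 ⇒ H
  [5] b1 r0: had r5 ⇒ C
  [6] b0 r7: had r7 ⇒ H
  [7] b0 r0: had r7 ⇒ C
  [8] b1 r6: had r0 ⇒ C
  [9] b2 r1: no row ⇒ E
  [10] b2 r3: had r1 ⇒ C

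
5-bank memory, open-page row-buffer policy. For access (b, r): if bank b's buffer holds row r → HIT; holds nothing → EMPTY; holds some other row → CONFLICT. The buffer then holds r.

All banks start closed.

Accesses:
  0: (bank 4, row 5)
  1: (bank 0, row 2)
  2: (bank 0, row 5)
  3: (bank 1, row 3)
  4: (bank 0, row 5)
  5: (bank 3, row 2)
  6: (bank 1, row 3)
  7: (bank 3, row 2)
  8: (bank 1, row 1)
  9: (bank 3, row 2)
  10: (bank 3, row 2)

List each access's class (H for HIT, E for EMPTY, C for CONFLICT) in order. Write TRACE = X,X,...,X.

step 0: bank4 None->5 [EMPTY]
step 1: bank0 None->2 [EMPTY]
step 2: bank0 2->5 [CONFLICT]
step 3: bank1 None->3 [EMPTY]
step 4: bank0 5->5 [HIT]
step 5: bank3 None->2 [EMPTY]
step 6: bank1 3->3 [HIT]
step 7: bank3 2->2 [HIT]
step 8: bank1 3->1 [CONFLICT]
step 9: bank3 2->2 [HIT]
step 10: bank3 2->2 [HIT]

TRACE = E,E,C,E,H,E,H,H,C,H,H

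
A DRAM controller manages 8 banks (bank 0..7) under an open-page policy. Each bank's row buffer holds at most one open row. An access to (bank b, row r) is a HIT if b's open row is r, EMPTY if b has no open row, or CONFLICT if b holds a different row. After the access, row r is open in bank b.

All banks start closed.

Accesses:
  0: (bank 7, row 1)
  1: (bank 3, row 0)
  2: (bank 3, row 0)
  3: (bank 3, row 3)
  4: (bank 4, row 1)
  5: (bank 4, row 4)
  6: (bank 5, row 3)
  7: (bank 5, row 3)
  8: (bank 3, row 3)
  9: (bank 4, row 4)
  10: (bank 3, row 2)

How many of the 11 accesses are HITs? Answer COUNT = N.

  [0] b7 r1: no row ⇒ E
  [1] b3 r0: no row ⇒ E
  [2] b3 r0: had r0 ⇒ H
  [3] b3 r3: had r0 ⇒ C
  [4] b4 r1: no row ⇒ E
  [5] b4 r4: had r1 ⇒ C
  [6] b5 r3: no row ⇒ E
  [7] b5 r3: had r3 ⇒ H
  [8] b3 r3: had r3 ⇒ H
  [9] b4 r4: had r4 ⇒ H
  [10] b3 r2: had r3 ⇒ C

COUNT = 4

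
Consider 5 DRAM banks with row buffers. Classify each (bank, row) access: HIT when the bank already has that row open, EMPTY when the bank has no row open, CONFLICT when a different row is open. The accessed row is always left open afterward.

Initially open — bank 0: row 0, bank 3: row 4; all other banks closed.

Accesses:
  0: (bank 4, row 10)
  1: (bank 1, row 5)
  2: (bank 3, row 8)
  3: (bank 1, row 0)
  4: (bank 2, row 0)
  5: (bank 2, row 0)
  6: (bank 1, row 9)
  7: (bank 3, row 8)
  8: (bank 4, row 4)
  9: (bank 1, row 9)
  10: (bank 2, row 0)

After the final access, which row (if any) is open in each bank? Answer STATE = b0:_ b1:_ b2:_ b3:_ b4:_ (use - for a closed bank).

0: bank 4 row 10 — prev None → EMPTY
1: bank 1 row 5 — prev None → EMPTY
2: bank 3 row 8 — prev 4 → CONFLICT
3: bank 1 row 0 — prev 5 → CONFLICT
4: bank 2 row 0 — prev None → EMPTY
5: bank 2 row 0 — prev 0 → HIT
6: bank 1 row 9 — prev 0 → CONFLICT
7: bank 3 row 8 — prev 8 → HIT
8: bank 4 row 4 — prev 10 → CONFLICT
9: bank 1 row 9 — prev 9 → HIT
10: bank 2 row 0 — prev 0 → HIT

STATE = b0:0 b1:9 b2:0 b3:8 b4:4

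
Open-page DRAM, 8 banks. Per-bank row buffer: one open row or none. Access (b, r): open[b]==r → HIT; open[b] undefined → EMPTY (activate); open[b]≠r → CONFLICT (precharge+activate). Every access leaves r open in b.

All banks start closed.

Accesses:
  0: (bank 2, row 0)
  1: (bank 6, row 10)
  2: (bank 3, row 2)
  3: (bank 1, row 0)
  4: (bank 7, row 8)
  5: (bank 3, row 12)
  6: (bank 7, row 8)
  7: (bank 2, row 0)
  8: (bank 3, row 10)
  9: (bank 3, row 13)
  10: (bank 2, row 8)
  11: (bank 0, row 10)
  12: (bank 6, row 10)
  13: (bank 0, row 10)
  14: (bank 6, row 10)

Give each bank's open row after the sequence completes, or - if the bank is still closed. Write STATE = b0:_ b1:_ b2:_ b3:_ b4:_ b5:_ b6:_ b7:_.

0: bank 2 row 0 — prev None → EMPTY
1: bank 6 row 10 — prev None → EMPTY
2: bank 3 row 2 — prev None → EMPTY
3: bank 1 row 0 — prev None → EMPTY
4: bank 7 row 8 — prev None → EMPTY
5: bank 3 row 12 — prev 2 → CONFLICT
6: bank 7 row 8 — prev 8 → HIT
7: bank 2 row 0 — prev 0 → HIT
8: bank 3 row 10 — prev 12 → CONFLICT
9: bank 3 row 13 — prev 10 → CONFLICT
10: bank 2 row 8 — prev 0 → CONFLICT
11: bank 0 row 10 — prev None → EMPTY
12: bank 6 row 10 — prev 10 → HIT
13: bank 0 row 10 — prev 10 → HIT
14: bank 6 row 10 — prev 10 → HIT

STATE = b0:10 b1:0 b2:8 b3:13 b4:- b5:- b6:10 b7:8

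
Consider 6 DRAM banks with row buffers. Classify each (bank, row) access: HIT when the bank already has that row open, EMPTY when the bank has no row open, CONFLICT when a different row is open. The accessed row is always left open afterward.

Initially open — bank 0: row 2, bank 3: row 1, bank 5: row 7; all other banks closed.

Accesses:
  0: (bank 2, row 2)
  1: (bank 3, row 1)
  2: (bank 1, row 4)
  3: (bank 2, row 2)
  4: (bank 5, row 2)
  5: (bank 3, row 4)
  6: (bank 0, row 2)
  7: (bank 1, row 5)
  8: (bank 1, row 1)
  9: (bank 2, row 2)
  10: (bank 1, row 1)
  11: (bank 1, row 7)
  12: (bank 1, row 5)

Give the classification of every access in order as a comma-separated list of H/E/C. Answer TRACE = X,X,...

TRACE = E,H,E,H,C,C,H,C,C,H,H,C,C

0: bank 2 row 2 — prev None → EMPTY
1: bank 3 row 1 — prev 1 → HIT
2: bank 1 row 4 — prev None → EMPTY
3: bank 2 row 2 — prev 2 → HIT
4: bank 5 row 2 — prev 7 → CONFLICT
5: bank 3 row 4 — prev 1 → CONFLICT
6: bank 0 row 2 — prev 2 → HIT
7: bank 1 row 5 — prev 4 → CONFLICT
8: bank 1 row 1 — prev 5 → CONFLICT
9: bank 2 row 2 — prev 2 → HIT
10: bank 1 row 1 — prev 1 → HIT
11: bank 1 row 7 — prev 1 → CONFLICT
12: bank 1 row 5 — prev 7 → CONFLICT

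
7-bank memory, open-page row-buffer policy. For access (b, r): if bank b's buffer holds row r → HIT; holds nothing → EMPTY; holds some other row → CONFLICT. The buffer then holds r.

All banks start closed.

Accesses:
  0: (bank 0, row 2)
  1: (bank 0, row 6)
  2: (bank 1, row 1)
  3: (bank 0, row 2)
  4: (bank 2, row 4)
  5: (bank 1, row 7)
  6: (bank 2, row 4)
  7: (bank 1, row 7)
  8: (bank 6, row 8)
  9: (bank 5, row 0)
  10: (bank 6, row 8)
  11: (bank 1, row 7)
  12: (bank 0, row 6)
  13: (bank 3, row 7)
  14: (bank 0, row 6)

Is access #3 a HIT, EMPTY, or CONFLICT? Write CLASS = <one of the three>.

0: bank 0 row 2 — prev None → EMPTY
1: bank 0 row 6 — prev 2 → CONFLICT
2: bank 1 row 1 — prev None → EMPTY
3: bank 0 row 2 — prev 6 → CONFLICT
4: bank 2 row 4 — prev None → EMPTY
5: bank 1 row 7 — prev 1 → CONFLICT
6: bank 2 row 4 — prev 4 → HIT
7: bank 1 row 7 — prev 7 → HIT
8: bank 6 row 8 — prev None → EMPTY
9: bank 5 row 0 — prev None → EMPTY
10: bank 6 row 8 — prev 8 → HIT
11: bank 1 row 7 — prev 7 → HIT
12: bank 0 row 6 — prev 2 → CONFLICT
13: bank 3 row 7 — prev None → EMPTY
14: bank 0 row 6 — prev 6 → HIT

CLASS = CONFLICT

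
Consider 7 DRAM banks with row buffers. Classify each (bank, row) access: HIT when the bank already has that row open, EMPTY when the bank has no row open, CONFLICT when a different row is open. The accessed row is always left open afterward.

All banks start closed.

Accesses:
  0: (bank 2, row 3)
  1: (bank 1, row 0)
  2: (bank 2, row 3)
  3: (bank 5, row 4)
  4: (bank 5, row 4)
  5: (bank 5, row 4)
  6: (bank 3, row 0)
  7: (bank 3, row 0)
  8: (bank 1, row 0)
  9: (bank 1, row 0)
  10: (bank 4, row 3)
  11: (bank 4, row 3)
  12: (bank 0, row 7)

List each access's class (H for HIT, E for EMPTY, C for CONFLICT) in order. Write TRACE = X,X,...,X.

0: bank 2 row 3 — prev None → EMPTY
1: bank 1 row 0 — prev None → EMPTY
2: bank 2 row 3 — prev 3 → HIT
3: bank 5 row 4 — prev None → EMPTY
4: bank 5 row 4 — prev 4 → HIT
5: bank 5 row 4 — prev 4 → HIT
6: bank 3 row 0 — prev None → EMPTY
7: bank 3 row 0 — prev 0 → HIT
8: bank 1 row 0 — prev 0 → HIT
9: bank 1 row 0 — prev 0 → HIT
10: bank 4 row 3 — prev None → EMPTY
11: bank 4 row 3 — prev 3 → HIT
12: bank 0 row 7 — prev None → EMPTY

TRACE = E,E,H,E,H,H,E,H,H,H,E,H,E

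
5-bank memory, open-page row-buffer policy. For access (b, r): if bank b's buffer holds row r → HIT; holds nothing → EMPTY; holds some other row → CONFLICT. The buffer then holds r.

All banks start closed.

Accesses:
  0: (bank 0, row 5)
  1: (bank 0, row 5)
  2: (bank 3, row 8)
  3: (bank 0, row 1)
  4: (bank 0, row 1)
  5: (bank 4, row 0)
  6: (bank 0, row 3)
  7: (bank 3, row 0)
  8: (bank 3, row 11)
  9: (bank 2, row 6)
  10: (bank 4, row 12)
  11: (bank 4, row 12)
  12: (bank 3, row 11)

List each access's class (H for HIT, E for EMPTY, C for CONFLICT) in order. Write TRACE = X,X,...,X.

step 0: bank0 None->5 [EMPTY]
step 1: bank0 5->5 [HIT]
step 2: bank3 None->8 [EMPTY]
step 3: bank0 5->1 [CONFLICT]
step 4: bank0 1->1 [HIT]
step 5: bank4 None->0 [EMPTY]
step 6: bank0 1->3 [CONFLICT]
step 7: bank3 8->0 [CONFLICT]
step 8: bank3 0->11 [CONFLICT]
step 9: bank2 None->6 [EMPTY]
step 10: bank4 0->12 [CONFLICT]
step 11: bank4 12->12 [HIT]
step 12: bank3 11->11 [HIT]

TRACE = E,H,E,C,H,E,C,C,C,E,C,H,H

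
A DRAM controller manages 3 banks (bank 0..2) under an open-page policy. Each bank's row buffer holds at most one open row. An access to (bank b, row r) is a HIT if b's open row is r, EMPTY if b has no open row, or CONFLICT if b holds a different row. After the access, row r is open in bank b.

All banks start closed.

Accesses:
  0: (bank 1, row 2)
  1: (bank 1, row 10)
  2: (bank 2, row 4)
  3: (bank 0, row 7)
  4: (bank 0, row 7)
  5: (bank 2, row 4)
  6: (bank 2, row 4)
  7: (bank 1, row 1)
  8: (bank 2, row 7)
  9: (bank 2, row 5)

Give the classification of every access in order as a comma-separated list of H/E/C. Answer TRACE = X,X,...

TRACE = E,C,E,E,H,H,H,C,C,C

step 0: bank1 None->2 [EMPTY]
step 1: bank1 2->10 [CONFLICT]
step 2: bank2 None->4 [EMPTY]
step 3: bank0 None->7 [EMPTY]
step 4: bank0 7->7 [HIT]
step 5: bank2 4->4 [HIT]
step 6: bank2 4->4 [HIT]
step 7: bank1 10->1 [CONFLICT]
step 8: bank2 4->7 [CONFLICT]
step 9: bank2 7->5 [CONFLICT]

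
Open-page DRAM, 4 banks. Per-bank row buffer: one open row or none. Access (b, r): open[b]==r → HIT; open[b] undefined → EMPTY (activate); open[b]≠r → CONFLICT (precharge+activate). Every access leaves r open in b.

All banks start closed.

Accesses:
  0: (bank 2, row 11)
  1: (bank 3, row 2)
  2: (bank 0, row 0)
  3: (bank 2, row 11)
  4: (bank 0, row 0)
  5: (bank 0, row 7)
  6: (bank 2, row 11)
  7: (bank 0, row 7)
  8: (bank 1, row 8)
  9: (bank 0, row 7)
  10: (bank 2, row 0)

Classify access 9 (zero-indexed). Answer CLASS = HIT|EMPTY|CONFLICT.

CLASS = HIT

  [0] b2 r11: no row ⇒ E
  [1] b3 r2: no row ⇒ E
  [2] b0 r0: no row ⇒ E
  [3] b2 r11: had r11 ⇒ H
  [4] b0 r0: had r0 ⇒ H
  [5] b0 r7: had r0 ⇒ C
  [6] b2 r11: had r11 ⇒ H
  [7] b0 r7: had r7 ⇒ H
  [8] b1 r8: no row ⇒ E
  [9] b0 r7: had r7 ⇒ H
  [10] b2 r0: had r11 ⇒ C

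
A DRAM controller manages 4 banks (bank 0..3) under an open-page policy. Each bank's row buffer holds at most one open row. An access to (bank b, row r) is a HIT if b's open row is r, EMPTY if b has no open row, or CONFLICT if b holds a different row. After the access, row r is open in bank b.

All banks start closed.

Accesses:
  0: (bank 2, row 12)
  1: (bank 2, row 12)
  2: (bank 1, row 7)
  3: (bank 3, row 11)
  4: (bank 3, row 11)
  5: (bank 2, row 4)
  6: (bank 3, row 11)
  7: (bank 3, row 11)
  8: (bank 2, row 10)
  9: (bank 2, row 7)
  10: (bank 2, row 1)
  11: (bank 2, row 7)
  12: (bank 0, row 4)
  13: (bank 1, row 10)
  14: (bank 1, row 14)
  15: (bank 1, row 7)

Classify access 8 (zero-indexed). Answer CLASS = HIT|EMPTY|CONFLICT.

CLASS = CONFLICT

step 0: bank2 None->12 [EMPTY]
step 1: bank2 12->12 [HIT]
step 2: bank1 None->7 [EMPTY]
step 3: bank3 None->11 [EMPTY]
step 4: bank3 11->11 [HIT]
step 5: bank2 12->4 [CONFLICT]
step 6: bank3 11->11 [HIT]
step 7: bank3 11->11 [HIT]
step 8: bank2 4->10 [CONFLICT]
step 9: bank2 10->7 [CONFLICT]
step 10: bank2 7->1 [CONFLICT]
step 11: bank2 1->7 [CONFLICT]
step 12: bank0 None->4 [EMPTY]
step 13: bank1 7->10 [CONFLICT]
step 14: bank1 10->14 [CONFLICT]
step 15: bank1 14->7 [CONFLICT]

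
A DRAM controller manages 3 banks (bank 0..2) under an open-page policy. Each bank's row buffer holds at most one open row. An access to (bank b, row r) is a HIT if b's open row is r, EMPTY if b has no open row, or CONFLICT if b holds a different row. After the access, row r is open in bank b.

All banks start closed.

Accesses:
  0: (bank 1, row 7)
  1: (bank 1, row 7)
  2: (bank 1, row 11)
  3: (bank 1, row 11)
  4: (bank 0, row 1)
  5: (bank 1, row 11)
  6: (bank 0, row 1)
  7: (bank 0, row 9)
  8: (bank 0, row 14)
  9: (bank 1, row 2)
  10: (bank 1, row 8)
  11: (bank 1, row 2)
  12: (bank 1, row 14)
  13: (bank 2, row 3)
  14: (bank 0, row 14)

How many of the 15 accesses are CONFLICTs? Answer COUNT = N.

COUNT = 7

#0 (1,7) E
#1 (1,7) H  (was 7)
#2 (1,11) C  (was 7)
#3 (1,11) H  (was 11)
#4 (0,1) E
#5 (1,11) H  (was 11)
#6 (0,1) H  (was 1)
#7 (0,9) C  (was 1)
#8 (0,14) C  (was 9)
#9 (1,2) C  (was 11)
#10 (1,8) C  (was 2)
#11 (1,2) C  (was 8)
#12 (1,14) C  (was 2)
#13 (2,3) E
#14 (0,14) H  (was 14)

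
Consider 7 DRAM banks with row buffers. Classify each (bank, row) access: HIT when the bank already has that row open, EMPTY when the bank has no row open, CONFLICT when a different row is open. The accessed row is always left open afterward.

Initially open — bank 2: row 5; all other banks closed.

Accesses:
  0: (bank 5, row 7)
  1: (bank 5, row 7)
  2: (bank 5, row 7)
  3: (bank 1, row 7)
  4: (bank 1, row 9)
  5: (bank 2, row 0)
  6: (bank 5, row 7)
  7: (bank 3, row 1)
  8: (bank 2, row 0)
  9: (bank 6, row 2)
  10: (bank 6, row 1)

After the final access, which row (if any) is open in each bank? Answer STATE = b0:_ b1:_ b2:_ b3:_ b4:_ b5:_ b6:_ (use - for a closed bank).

STATE = b0:- b1:9 b2:0 b3:1 b4:- b5:7 b6:1

#0 (5,7) E
#1 (5,7) H  (was 7)
#2 (5,7) H  (was 7)
#3 (1,7) E
#4 (1,9) C  (was 7)
#5 (2,0) C  (was 5)
#6 (5,7) H  (was 7)
#7 (3,1) E
#8 (2,0) H  (was 0)
#9 (6,2) E
#10 (6,1) C  (was 2)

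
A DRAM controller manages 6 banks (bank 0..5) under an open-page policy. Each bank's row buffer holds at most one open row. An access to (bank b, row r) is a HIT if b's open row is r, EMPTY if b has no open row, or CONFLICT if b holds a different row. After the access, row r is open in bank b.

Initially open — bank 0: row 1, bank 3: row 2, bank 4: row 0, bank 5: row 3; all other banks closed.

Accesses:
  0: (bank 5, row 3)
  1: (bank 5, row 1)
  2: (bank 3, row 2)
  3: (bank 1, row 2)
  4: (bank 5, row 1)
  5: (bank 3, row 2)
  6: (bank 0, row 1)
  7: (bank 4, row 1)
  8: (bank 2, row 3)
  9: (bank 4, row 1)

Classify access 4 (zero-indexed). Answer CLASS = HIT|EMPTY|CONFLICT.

#0 (5,3) H  (was 3)
#1 (5,1) C  (was 3)
#2 (3,2) H  (was 2)
#3 (1,2) E
#4 (5,1) H  (was 1)
#5 (3,2) H  (was 2)
#6 (0,1) H  (was 1)
#7 (4,1) C  (was 0)
#8 (2,3) E
#9 (4,1) H  (was 1)

CLASS = HIT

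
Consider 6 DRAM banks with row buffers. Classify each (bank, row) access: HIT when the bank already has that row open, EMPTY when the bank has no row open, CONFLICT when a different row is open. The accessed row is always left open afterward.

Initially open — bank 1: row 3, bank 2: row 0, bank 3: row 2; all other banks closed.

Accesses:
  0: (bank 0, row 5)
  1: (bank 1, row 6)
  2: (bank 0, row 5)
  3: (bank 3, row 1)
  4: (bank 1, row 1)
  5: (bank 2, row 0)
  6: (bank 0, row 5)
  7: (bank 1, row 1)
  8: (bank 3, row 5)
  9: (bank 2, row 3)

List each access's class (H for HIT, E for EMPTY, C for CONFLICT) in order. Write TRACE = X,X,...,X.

  [0] b0 r5: no row ⇒ E
  [1] b1 r6: had r3 ⇒ C
  [2] b0 r5: had r5 ⇒ H
  [3] b3 r1: had r2 ⇒ C
  [4] b1 r1: had r6 ⇒ C
  [5] b2 r0: had r0 ⇒ H
  [6] b0 r5: had r5 ⇒ H
  [7] b1 r1: had r1 ⇒ H
  [8] b3 r5: had r1 ⇒ C
  [9] b2 r3: had r0 ⇒ C

TRACE = E,C,H,C,C,H,H,H,C,C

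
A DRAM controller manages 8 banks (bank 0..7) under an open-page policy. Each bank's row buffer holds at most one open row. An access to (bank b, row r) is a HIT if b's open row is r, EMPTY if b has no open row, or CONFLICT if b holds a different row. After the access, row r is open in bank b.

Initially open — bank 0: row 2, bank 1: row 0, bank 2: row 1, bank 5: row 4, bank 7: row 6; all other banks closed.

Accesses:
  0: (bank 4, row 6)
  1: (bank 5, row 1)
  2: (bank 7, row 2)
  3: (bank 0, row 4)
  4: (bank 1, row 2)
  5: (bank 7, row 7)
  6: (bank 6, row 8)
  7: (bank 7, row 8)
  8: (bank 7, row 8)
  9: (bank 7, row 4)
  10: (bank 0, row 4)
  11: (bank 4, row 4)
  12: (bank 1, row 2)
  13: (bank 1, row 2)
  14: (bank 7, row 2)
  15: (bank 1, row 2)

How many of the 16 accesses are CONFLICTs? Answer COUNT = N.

step 0: bank4 None->6 [EMPTY]
step 1: bank5 4->1 [CONFLICT]
step 2: bank7 6->2 [CONFLICT]
step 3: bank0 2->4 [CONFLICT]
step 4: bank1 0->2 [CONFLICT]
step 5: bank7 2->7 [CONFLICT]
step 6: bank6 None->8 [EMPTY]
step 7: bank7 7->8 [CONFLICT]
step 8: bank7 8->8 [HIT]
step 9: bank7 8->4 [CONFLICT]
step 10: bank0 4->4 [HIT]
step 11: bank4 6->4 [CONFLICT]
step 12: bank1 2->2 [HIT]
step 13: bank1 2->2 [HIT]
step 14: bank7 4->2 [CONFLICT]
step 15: bank1 2->2 [HIT]

COUNT = 9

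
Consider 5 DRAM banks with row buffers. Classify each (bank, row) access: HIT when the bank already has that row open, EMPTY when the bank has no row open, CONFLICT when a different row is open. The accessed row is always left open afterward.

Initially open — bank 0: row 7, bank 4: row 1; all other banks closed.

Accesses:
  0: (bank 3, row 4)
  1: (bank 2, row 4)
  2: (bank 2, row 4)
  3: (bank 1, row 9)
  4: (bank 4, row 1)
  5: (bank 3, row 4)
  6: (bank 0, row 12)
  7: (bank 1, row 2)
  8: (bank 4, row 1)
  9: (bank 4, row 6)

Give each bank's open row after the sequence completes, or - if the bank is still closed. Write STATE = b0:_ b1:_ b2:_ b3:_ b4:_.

0: bank 3 row 4 — prev None → EMPTY
1: bank 2 row 4 — prev None → EMPTY
2: bank 2 row 4 — prev 4 → HIT
3: bank 1 row 9 — prev None → EMPTY
4: bank 4 row 1 — prev 1 → HIT
5: bank 3 row 4 — prev 4 → HIT
6: bank 0 row 12 — prev 7 → CONFLICT
7: bank 1 row 2 — prev 9 → CONFLICT
8: bank 4 row 1 — prev 1 → HIT
9: bank 4 row 6 — prev 1 → CONFLICT

STATE = b0:12 b1:2 b2:4 b3:4 b4:6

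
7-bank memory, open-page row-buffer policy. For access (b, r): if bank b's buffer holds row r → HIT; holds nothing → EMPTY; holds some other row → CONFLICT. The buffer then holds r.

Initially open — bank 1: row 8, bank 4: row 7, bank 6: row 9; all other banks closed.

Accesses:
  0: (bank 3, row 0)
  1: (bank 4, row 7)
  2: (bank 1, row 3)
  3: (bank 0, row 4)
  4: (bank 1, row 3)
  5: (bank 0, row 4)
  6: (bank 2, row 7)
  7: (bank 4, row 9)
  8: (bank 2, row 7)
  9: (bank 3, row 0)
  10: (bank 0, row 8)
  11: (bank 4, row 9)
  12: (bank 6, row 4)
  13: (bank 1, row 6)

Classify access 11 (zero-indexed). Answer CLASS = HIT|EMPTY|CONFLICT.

0: bank 3 row 0 — prev None → EMPTY
1: bank 4 row 7 — prev 7 → HIT
2: bank 1 row 3 — prev 8 → CONFLICT
3: bank 0 row 4 — prev None → EMPTY
4: bank 1 row 3 — prev 3 → HIT
5: bank 0 row 4 — prev 4 → HIT
6: bank 2 row 7 — prev None → EMPTY
7: bank 4 row 9 — prev 7 → CONFLICT
8: bank 2 row 7 — prev 7 → HIT
9: bank 3 row 0 — prev 0 → HIT
10: bank 0 row 8 — prev 4 → CONFLICT
11: bank 4 row 9 — prev 9 → HIT
12: bank 6 row 4 — prev 9 → CONFLICT
13: bank 1 row 6 — prev 3 → CONFLICT

CLASS = HIT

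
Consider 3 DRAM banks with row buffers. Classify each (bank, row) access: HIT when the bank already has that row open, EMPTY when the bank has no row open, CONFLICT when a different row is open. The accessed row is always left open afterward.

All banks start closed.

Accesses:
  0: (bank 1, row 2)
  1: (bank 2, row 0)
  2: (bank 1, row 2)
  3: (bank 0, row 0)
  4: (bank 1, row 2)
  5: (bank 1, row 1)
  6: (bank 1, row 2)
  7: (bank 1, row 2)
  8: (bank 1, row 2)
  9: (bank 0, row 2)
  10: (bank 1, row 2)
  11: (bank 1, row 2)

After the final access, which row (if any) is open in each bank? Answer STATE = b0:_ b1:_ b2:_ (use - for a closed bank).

0: bank 1 row 2 — prev None → EMPTY
1: bank 2 row 0 — prev None → EMPTY
2: bank 1 row 2 — prev 2 → HIT
3: bank 0 row 0 — prev None → EMPTY
4: bank 1 row 2 — prev 2 → HIT
5: bank 1 row 1 — prev 2 → CONFLICT
6: bank 1 row 2 — prev 1 → CONFLICT
7: bank 1 row 2 — prev 2 → HIT
8: bank 1 row 2 — prev 2 → HIT
9: bank 0 row 2 — prev 0 → CONFLICT
10: bank 1 row 2 — prev 2 → HIT
11: bank 1 row 2 — prev 2 → HIT

STATE = b0:2 b1:2 b2:0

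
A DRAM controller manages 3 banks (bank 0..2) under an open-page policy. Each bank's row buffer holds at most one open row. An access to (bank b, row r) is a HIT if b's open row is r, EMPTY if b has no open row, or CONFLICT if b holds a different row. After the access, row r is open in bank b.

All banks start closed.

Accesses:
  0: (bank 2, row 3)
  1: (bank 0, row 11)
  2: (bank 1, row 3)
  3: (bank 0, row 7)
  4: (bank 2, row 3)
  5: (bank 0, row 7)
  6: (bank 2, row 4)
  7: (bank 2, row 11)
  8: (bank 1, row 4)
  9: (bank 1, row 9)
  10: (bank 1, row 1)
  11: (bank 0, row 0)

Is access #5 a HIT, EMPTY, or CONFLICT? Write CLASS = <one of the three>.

#0 (2,3) E
#1 (0,11) E
#2 (1,3) E
#3 (0,7) C  (was 11)
#4 (2,3) H  (was 3)
#5 (0,7) H  (was 7)
#6 (2,4) C  (was 3)
#7 (2,11) C  (was 4)
#8 (1,4) C  (was 3)
#9 (1,9) C  (was 4)
#10 (1,1) C  (was 9)
#11 (0,0) C  (was 7)

CLASS = HIT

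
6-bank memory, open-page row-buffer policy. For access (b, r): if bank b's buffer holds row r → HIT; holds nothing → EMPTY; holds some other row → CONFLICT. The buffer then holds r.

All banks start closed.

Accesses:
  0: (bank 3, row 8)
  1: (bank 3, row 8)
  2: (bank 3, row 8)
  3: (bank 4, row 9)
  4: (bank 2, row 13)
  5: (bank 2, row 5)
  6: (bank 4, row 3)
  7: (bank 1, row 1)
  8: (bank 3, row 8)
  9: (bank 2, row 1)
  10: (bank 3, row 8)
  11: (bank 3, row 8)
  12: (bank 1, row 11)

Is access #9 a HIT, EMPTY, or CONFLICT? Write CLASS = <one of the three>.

#0 (3,8) E
#1 (3,8) H  (was 8)
#2 (3,8) H  (was 8)
#3 (4,9) E
#4 (2,13) E
#5 (2,5) C  (was 13)
#6 (4,3) C  (was 9)
#7 (1,1) E
#8 (3,8) H  (was 8)
#9 (2,1) C  (was 5)
#10 (3,8) H  (was 8)
#11 (3,8) H  (was 8)
#12 (1,11) C  (was 1)

CLASS = CONFLICT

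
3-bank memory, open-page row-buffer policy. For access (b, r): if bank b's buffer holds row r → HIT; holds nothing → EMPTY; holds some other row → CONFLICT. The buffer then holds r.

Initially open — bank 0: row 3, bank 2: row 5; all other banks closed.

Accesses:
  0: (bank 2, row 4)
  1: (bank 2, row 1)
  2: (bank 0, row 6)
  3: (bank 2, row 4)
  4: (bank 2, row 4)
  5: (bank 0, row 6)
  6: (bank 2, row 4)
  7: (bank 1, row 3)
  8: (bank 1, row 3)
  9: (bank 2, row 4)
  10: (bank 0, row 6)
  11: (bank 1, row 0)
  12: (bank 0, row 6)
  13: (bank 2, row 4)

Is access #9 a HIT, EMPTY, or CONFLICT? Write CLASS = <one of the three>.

  [0] b2 r4: had r5 ⇒ C
  [1] b2 r1: had r4 ⇒ C
  [2] b0 r6: had r3 ⇒ C
  [3] b2 r4: had r1 ⇒ C
  [4] b2 r4: had r4 ⇒ H
  [5] b0 r6: had r6 ⇒ H
  [6] b2 r4: had r4 ⇒ H
  [7] b1 r3: no row ⇒ E
  [8] b1 r3: had r3 ⇒ H
  [9] b2 r4: had r4 ⇒ H
  [10] b0 r6: had r6 ⇒ H
  [11] b1 r0: had r3 ⇒ C
  [12] b0 r6: had r6 ⇒ H
  [13] b2 r4: had r4 ⇒ H

CLASS = HIT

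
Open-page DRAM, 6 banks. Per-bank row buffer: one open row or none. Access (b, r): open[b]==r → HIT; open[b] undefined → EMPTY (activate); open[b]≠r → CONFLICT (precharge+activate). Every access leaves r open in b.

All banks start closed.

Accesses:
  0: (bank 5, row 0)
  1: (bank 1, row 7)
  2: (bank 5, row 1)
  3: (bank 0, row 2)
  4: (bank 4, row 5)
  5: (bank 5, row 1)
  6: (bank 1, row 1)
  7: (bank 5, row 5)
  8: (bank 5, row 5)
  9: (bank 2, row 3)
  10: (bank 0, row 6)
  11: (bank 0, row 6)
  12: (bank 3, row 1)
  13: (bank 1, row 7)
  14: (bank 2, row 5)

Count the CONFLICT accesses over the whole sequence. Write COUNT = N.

0: bank 5 row 0 — prev None → EMPTY
1: bank 1 row 7 — prev None → EMPTY
2: bank 5 row 1 — prev 0 → CONFLICT
3: bank 0 row 2 — prev None → EMPTY
4: bank 4 row 5 — prev None → EMPTY
5: bank 5 row 1 — prev 1 → HIT
6: bank 1 row 1 — prev 7 → CONFLICT
7: bank 5 row 5 — prev 1 → CONFLICT
8: bank 5 row 5 — prev 5 → HIT
9: bank 2 row 3 — prev None → EMPTY
10: bank 0 row 6 — prev 2 → CONFLICT
11: bank 0 row 6 — prev 6 → HIT
12: bank 3 row 1 — prev None → EMPTY
13: bank 1 row 7 — prev 1 → CONFLICT
14: bank 2 row 5 — prev 3 → CONFLICT

COUNT = 6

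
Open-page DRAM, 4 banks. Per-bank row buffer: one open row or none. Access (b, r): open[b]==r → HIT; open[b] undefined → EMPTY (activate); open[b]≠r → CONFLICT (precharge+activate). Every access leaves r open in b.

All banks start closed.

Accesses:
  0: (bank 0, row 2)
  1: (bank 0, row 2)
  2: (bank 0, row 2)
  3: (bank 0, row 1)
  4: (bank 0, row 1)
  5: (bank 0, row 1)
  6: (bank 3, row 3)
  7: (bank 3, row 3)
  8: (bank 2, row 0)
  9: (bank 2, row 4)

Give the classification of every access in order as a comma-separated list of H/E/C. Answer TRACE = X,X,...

TRACE = E,H,H,C,H,H,E,H,E,C

#0 (0,2) E
#1 (0,2) H  (was 2)
#2 (0,2) H  (was 2)
#3 (0,1) C  (was 2)
#4 (0,1) H  (was 1)
#5 (0,1) H  (was 1)
#6 (3,3) E
#7 (3,3) H  (was 3)
#8 (2,0) E
#9 (2,4) C  (was 0)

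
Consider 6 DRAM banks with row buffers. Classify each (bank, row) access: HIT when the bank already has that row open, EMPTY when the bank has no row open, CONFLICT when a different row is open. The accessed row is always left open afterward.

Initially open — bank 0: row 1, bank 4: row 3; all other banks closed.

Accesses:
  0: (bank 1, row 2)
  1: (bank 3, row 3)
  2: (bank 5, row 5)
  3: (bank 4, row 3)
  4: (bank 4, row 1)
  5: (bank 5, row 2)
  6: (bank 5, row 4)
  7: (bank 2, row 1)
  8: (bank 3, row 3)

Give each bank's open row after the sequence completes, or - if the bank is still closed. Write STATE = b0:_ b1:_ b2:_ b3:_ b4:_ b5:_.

step 0: bank1 None->2 [EMPTY]
step 1: bank3 None->3 [EMPTY]
step 2: bank5 None->5 [EMPTY]
step 3: bank4 3->3 [HIT]
step 4: bank4 3->1 [CONFLICT]
step 5: bank5 5->2 [CONFLICT]
step 6: bank5 2->4 [CONFLICT]
step 7: bank2 None->1 [EMPTY]
step 8: bank3 3->3 [HIT]

STATE = b0:1 b1:2 b2:1 b3:3 b4:1 b5:4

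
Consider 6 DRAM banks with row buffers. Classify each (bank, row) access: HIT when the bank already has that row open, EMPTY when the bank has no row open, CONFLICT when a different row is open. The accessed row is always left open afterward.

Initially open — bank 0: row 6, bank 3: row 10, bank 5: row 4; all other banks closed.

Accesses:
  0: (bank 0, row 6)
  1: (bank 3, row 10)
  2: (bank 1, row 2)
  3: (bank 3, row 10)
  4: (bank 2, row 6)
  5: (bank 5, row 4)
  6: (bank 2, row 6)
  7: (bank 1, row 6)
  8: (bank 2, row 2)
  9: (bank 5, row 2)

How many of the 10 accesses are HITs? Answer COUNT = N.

  [0] b0 r6: had r6 ⇒ H
  [1] b3 r10: had r10 ⇒ H
  [2] b1 r2: no row ⇒ E
  [3] b3 r10: had r10 ⇒ H
  [4] b2 r6: no row ⇒ E
  [5] b5 r4: had r4 ⇒ H
  [6] b2 r6: had r6 ⇒ H
  [7] b1 r6: had r2 ⇒ C
  [8] b2 r2: had r6 ⇒ C
  [9] b5 r2: had r4 ⇒ C

COUNT = 5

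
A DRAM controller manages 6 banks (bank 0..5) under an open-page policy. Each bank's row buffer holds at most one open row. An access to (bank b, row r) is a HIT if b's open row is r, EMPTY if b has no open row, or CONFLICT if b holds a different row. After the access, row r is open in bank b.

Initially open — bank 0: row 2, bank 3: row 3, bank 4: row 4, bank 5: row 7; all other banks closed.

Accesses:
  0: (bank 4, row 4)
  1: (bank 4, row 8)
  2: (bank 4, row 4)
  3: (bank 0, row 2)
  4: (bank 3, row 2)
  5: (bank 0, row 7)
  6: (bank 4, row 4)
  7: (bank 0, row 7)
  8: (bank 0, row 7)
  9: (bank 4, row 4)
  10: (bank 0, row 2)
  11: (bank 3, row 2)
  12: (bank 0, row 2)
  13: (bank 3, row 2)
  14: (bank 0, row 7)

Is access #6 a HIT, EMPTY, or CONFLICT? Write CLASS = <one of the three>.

CLASS = HIT

0: bank 4 row 4 — prev 4 → HIT
1: bank 4 row 8 — prev 4 → CONFLICT
2: bank 4 row 4 — prev 8 → CONFLICT
3: bank 0 row 2 — prev 2 → HIT
4: bank 3 row 2 — prev 3 → CONFLICT
5: bank 0 row 7 — prev 2 → CONFLICT
6: bank 4 row 4 — prev 4 → HIT
7: bank 0 row 7 — prev 7 → HIT
8: bank 0 row 7 — prev 7 → HIT
9: bank 4 row 4 — prev 4 → HIT
10: bank 0 row 2 — prev 7 → CONFLICT
11: bank 3 row 2 — prev 2 → HIT
12: bank 0 row 2 — prev 2 → HIT
13: bank 3 row 2 — prev 2 → HIT
14: bank 0 row 7 — prev 2 → CONFLICT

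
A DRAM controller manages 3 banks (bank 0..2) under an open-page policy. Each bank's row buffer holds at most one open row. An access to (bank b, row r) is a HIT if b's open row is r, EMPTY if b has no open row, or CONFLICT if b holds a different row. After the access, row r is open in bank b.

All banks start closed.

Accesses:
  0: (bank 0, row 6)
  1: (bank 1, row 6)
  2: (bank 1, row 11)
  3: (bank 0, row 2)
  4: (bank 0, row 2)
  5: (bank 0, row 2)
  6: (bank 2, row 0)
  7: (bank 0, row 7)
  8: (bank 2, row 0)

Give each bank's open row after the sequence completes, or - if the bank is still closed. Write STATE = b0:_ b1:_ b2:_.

  [0] b0 r6: no row ⇒ E
  [1] b1 r6: no row ⇒ E
  [2] b1 r11: had r6 ⇒ C
  [3] b0 r2: had r6 ⇒ C
  [4] b0 r2: had r2 ⇒ H
  [5] b0 r2: had r2 ⇒ H
  [6] b2 r0: no row ⇒ E
  [7] b0 r7: had r2 ⇒ C
  [8] b2 r0: had r0 ⇒ H

STATE = b0:7 b1:11 b2:0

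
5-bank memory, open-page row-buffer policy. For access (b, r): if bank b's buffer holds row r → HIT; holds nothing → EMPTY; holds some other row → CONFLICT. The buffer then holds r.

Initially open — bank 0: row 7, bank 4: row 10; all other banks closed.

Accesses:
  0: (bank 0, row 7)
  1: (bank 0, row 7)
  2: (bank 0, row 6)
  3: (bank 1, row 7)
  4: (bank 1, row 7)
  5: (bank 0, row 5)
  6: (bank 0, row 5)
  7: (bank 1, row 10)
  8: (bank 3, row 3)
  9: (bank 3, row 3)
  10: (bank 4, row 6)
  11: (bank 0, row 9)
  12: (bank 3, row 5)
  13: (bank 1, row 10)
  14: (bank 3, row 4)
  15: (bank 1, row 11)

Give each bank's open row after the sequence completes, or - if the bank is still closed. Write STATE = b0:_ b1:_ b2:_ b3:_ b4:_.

STATE = b0:9 b1:11 b2:- b3:4 b4:6

  [0] b0 r7: had r7 ⇒ H
  [1] b0 r7: had r7 ⇒ H
  [2] b0 r6: had r7 ⇒ C
  [3] b1 r7: no row ⇒ E
  [4] b1 r7: had r7 ⇒ H
  [5] b0 r5: had r6 ⇒ C
  [6] b0 r5: had r5 ⇒ H
  [7] b1 r10: had r7 ⇒ C
  [8] b3 r3: no row ⇒ E
  [9] b3 r3: had r3 ⇒ H
  [10] b4 r6: had r10 ⇒ C
  [11] b0 r9: had r5 ⇒ C
  [12] b3 r5: had r3 ⇒ C
  [13] b1 r10: had r10 ⇒ H
  [14] b3 r4: had r5 ⇒ C
  [15] b1 r11: had r10 ⇒ C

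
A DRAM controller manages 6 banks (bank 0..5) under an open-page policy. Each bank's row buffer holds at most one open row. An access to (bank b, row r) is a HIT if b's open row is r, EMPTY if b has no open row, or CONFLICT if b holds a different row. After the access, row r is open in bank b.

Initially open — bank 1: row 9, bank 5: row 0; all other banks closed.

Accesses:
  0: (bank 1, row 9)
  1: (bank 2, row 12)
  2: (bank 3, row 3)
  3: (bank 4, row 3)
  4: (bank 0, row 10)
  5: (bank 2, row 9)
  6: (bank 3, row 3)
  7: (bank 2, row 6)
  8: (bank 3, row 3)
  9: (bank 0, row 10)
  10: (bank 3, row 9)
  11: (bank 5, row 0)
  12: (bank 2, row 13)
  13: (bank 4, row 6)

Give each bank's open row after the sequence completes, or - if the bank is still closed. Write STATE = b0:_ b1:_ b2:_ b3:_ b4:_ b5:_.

STATE = b0:10 b1:9 b2:13 b3:9 b4:6 b5:0

step 0: bank1 9->9 [HIT]
step 1: bank2 None->12 [EMPTY]
step 2: bank3 None->3 [EMPTY]
step 3: bank4 None->3 [EMPTY]
step 4: bank0 None->10 [EMPTY]
step 5: bank2 12->9 [CONFLICT]
step 6: bank3 3->3 [HIT]
step 7: bank2 9->6 [CONFLICT]
step 8: bank3 3->3 [HIT]
step 9: bank0 10->10 [HIT]
step 10: bank3 3->9 [CONFLICT]
step 11: bank5 0->0 [HIT]
step 12: bank2 6->13 [CONFLICT]
step 13: bank4 3->6 [CONFLICT]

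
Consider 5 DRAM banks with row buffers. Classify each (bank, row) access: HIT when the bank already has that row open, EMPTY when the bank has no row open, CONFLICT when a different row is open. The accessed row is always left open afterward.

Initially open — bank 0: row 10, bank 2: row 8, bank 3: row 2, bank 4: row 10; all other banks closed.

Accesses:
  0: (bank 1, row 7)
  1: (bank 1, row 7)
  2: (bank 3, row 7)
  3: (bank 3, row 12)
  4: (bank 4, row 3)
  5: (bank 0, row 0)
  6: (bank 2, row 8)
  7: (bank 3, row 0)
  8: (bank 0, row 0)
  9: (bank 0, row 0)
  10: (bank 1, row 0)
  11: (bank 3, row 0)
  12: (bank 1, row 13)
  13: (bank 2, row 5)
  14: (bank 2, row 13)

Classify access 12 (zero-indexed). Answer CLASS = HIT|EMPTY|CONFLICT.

CLASS = CONFLICT

0: bank 1 row 7 — prev None → EMPTY
1: bank 1 row 7 — prev 7 → HIT
2: bank 3 row 7 — prev 2 → CONFLICT
3: bank 3 row 12 — prev 7 → CONFLICT
4: bank 4 row 3 — prev 10 → CONFLICT
5: bank 0 row 0 — prev 10 → CONFLICT
6: bank 2 row 8 — prev 8 → HIT
7: bank 3 row 0 — prev 12 → CONFLICT
8: bank 0 row 0 — prev 0 → HIT
9: bank 0 row 0 — prev 0 → HIT
10: bank 1 row 0 — prev 7 → CONFLICT
11: bank 3 row 0 — prev 0 → HIT
12: bank 1 row 13 — prev 0 → CONFLICT
13: bank 2 row 5 — prev 8 → CONFLICT
14: bank 2 row 13 — prev 5 → CONFLICT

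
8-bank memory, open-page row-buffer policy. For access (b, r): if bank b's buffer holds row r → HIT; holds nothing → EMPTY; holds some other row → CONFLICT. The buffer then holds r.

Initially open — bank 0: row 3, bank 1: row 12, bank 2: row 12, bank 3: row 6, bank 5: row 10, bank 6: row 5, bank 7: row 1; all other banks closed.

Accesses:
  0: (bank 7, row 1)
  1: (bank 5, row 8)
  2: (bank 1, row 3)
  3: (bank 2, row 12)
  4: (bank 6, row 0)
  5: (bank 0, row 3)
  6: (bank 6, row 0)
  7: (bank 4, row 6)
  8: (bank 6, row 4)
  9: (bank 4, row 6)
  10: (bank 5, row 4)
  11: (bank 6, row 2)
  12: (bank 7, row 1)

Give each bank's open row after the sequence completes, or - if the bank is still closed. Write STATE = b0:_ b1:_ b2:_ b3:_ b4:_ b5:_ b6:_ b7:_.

#0 (7,1) H  (was 1)
#1 (5,8) C  (was 10)
#2 (1,3) C  (was 12)
#3 (2,12) H  (was 12)
#4 (6,0) C  (was 5)
#5 (0,3) H  (was 3)
#6 (6,0) H  (was 0)
#7 (4,6) E
#8 (6,4) C  (was 0)
#9 (4,6) H  (was 6)
#10 (5,4) C  (was 8)
#11 (6,2) C  (was 4)
#12 (7,1) H  (was 1)

STATE = b0:3 b1:3 b2:12 b3:6 b4:6 b5:4 b6:2 b7:1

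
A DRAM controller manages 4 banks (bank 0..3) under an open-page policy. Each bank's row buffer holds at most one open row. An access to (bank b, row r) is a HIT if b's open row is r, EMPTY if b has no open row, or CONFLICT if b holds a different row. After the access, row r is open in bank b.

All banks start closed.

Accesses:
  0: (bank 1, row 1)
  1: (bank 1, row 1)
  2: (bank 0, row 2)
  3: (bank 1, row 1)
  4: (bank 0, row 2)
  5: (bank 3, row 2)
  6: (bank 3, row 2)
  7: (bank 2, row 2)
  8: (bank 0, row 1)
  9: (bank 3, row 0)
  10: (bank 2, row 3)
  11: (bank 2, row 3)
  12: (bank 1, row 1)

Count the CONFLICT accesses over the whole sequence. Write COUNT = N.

#0 (1,1) E
#1 (1,1) H  (was 1)
#2 (0,2) E
#3 (1,1) H  (was 1)
#4 (0,2) H  (was 2)
#5 (3,2) E
#6 (3,2) H  (was 2)
#7 (2,2) E
#8 (0,1) C  (was 2)
#9 (3,0) C  (was 2)
#10 (2,3) C  (was 2)
#11 (2,3) H  (was 3)
#12 (1,1) H  (was 1)

COUNT = 3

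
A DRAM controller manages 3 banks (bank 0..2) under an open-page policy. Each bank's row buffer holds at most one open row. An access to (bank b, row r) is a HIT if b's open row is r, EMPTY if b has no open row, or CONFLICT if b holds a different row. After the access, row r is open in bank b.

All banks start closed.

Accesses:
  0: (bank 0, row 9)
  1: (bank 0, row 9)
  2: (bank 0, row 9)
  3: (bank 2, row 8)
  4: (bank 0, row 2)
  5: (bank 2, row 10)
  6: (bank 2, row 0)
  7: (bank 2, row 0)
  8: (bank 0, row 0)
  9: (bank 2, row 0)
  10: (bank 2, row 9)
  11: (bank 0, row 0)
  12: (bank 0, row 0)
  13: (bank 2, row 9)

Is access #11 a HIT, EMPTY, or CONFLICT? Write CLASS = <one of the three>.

CLASS = HIT

  [0] b0 r9: no row ⇒ E
  [1] b0 r9: had r9 ⇒ H
  [2] b0 r9: had r9 ⇒ H
  [3] b2 r8: no row ⇒ E
  [4] b0 r2: had r9 ⇒ C
  [5] b2 r10: had r8 ⇒ C
  [6] b2 r0: had r10 ⇒ C
  [7] b2 r0: had r0 ⇒ H
  [8] b0 r0: had r2 ⇒ C
  [9] b2 r0: had r0 ⇒ H
  [10] b2 r9: had r0 ⇒ C
  [11] b0 r0: had r0 ⇒ H
  [12] b0 r0: had r0 ⇒ H
  [13] b2 r9: had r9 ⇒ H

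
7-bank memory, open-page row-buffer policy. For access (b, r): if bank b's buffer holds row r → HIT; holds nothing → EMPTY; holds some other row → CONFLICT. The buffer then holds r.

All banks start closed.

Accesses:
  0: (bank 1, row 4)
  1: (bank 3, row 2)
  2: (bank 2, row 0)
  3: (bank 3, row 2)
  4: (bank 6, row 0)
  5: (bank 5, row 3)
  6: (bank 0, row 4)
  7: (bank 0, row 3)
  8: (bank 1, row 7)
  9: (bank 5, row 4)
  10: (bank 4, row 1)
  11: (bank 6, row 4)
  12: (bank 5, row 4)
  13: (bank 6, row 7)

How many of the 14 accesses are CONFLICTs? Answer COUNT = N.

COUNT = 5

step 0: bank1 None->4 [EMPTY]
step 1: bank3 None->2 [EMPTY]
step 2: bank2 None->0 [EMPTY]
step 3: bank3 2->2 [HIT]
step 4: bank6 None->0 [EMPTY]
step 5: bank5 None->3 [EMPTY]
step 6: bank0 None->4 [EMPTY]
step 7: bank0 4->3 [CONFLICT]
step 8: bank1 4->7 [CONFLICT]
step 9: bank5 3->4 [CONFLICT]
step 10: bank4 None->1 [EMPTY]
step 11: bank6 0->4 [CONFLICT]
step 12: bank5 4->4 [HIT]
step 13: bank6 4->7 [CONFLICT]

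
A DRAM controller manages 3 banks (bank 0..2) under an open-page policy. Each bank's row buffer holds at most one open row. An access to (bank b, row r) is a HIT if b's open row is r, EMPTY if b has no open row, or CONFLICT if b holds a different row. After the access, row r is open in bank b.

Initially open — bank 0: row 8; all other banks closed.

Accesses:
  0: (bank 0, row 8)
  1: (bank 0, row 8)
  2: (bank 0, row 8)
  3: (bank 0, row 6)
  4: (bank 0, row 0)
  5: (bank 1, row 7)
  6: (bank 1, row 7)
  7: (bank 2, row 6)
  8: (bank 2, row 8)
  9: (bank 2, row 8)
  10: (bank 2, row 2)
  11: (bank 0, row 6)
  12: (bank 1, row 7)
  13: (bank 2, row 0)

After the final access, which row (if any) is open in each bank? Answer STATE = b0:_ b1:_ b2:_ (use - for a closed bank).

step 0: bank0 8->8 [HIT]
step 1: bank0 8->8 [HIT]
step 2: bank0 8->8 [HIT]
step 3: bank0 8->6 [CONFLICT]
step 4: bank0 6->0 [CONFLICT]
step 5: bank1 None->7 [EMPTY]
step 6: bank1 7->7 [HIT]
step 7: bank2 None->6 [EMPTY]
step 8: bank2 6->8 [CONFLICT]
step 9: bank2 8->8 [HIT]
step 10: bank2 8->2 [CONFLICT]
step 11: bank0 0->6 [CONFLICT]
step 12: bank1 7->7 [HIT]
step 13: bank2 2->0 [CONFLICT]

STATE = b0:6 b1:7 b2:0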